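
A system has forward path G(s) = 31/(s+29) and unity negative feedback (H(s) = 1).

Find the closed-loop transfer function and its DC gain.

T(s) = G/(1+GH) = [31/(s+29)] / [1 + 31/(s+29)] = 31/(s+29+31) = 31/(s+60). DC gain = 31/60 = 0.5167.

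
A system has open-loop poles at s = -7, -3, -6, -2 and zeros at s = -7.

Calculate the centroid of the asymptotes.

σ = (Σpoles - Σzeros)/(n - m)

σ = (Σpoles - Σzeros)/(n - m) = (-18 - (-7))/(4 - 1) = -11/3 = -3.67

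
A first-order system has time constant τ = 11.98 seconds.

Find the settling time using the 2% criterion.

For first-order system, 2% settling time ≈ 4τ = 4 × 11.98 = 47.92 s.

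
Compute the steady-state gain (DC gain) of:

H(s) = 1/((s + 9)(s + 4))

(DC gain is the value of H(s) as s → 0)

DC gain = H(0) = 1/(9 × 4) = 1/36 = 0.0278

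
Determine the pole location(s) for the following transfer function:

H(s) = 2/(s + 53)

Pole is where denominator = 0: s + 53 = 0, so s = -53.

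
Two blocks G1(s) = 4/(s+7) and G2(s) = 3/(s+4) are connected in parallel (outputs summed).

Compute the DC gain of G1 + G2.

Parallel: G_eq = G1 + G2. DC gain = G1(0) + G2(0) = 4/7 + 3/4 = 0.5714 + 0.75 = 1.3214.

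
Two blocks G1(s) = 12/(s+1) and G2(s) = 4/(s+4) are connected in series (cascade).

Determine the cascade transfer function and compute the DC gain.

Series: multiply transfer functions. G_eq = 12/(s+1) × 4/(s+4) = 48/((s+1)(s+4)). DC gain = 48/(1×4) = 12.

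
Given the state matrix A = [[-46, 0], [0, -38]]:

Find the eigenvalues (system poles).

For diagonal matrix, eigenvalues are diagonal entries: λ₁ = -46, λ₂ = -38.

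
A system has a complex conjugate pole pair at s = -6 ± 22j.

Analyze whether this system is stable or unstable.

Real part of poles is -6 (< 0, left half-plane). Stable.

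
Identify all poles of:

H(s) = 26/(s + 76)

Pole is where denominator = 0: s + 76 = 0, so s = -76.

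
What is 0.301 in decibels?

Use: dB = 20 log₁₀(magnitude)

dB = 20 log₁₀(0.301) = -10.4 dB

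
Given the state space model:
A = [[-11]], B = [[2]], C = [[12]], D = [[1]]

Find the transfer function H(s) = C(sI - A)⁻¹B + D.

(sI - A)⁻¹ = 1/(s + 11). H(s) = 12×2/(s + 11) + 1 = (s + 35)/(s + 11).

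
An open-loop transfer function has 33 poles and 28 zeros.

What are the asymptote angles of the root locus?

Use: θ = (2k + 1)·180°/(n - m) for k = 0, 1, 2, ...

n - m = 33 - 28 = 5. Angles: θk = (2k + 1)·180°/5 = 36°, 108°, 180°, 252°, 324°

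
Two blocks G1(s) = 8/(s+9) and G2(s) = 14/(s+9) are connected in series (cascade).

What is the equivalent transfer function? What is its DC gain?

Series: multiply transfer functions. G_eq = 8/(s+9) × 14/(s+9) = 112/((s+9)(s+9)). DC gain = 112/(9×9) = 1.3827.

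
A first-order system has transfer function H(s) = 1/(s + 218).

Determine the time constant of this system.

For H(s) = 1/(s + 1/τ), the pole is at -1/τ = -218, so τ = 1/218 = 0.0046 s.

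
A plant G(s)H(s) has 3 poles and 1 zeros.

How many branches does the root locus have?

Root locus has n branches where n = number of poles = 3.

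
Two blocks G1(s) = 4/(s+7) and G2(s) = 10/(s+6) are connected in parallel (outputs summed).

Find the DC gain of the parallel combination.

Parallel: G_eq = G1 + G2. DC gain = G1(0) + G2(0) = 4/7 + 10/6 = 0.5714 + 1.6667 = 2.2381.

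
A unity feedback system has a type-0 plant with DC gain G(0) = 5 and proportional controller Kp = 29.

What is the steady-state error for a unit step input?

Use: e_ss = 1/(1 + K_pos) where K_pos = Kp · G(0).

K_pos = Kp · G(0) = 29 × 5 = 145. e_ss = 1/(1 + 145) = 0.0068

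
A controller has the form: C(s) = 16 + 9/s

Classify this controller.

This is a Proportional-Integral (PI) controller.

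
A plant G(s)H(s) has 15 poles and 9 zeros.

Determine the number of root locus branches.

Root locus has n branches where n = number of poles = 15.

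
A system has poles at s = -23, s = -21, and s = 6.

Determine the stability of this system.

Pole(s) at s = 6 are not in the left half-plane. System is unstable.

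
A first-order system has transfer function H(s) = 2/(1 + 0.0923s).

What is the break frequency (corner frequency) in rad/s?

Corner frequency = 1/τ = 1/0.0923 = 10.834 rad/s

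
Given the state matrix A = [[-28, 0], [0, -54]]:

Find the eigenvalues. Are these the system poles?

For diagonal matrix, eigenvalues are diagonal entries: λ₁ = -28, λ₂ = -54. Eigenvalues of A = system poles.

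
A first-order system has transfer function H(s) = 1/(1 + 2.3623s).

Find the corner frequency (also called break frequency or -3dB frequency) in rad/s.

Corner frequency = 1/τ = 1/2.3623 = 0.423 rad/s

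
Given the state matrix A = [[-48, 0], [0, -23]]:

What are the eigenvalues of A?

For diagonal matrix, eigenvalues are diagonal entries: λ₁ = -48, λ₂ = -23.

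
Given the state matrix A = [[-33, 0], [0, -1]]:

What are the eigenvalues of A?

For diagonal matrix, eigenvalues are diagonal entries: λ₁ = -33, λ₂ = -1.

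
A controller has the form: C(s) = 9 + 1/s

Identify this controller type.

This is a Proportional-Integral (PI) controller.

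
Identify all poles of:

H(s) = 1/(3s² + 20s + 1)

Discriminant = 20² - 4×3×1 = 400 - 12 = 388 > 0, so two distinct real poles. Using quadratic formula: s = (-20 ± √388)/(2×3) = (-20 ± √388)/6, with √388 ≈ 19.6977. s₁ ≈ -0.0504, s₂ ≈ -6.6163. Poles: s₁ = -0.0504, s₂ = -6.6163.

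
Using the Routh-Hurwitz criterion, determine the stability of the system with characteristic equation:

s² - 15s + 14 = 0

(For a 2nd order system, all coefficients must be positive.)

Coefficients: 1, -15, 14. b=-15 not positive, so system is unstable.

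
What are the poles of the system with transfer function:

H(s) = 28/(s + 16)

Pole is where denominator = 0: s + 16 = 0, so s = -16.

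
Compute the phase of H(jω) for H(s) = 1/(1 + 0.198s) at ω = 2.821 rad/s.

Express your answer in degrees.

Phase = -arctan(ωτ) = -arctan(2.821 × 0.198) = -29.2°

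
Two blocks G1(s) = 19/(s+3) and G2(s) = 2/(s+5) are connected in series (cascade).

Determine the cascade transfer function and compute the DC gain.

Series: multiply transfer functions. G_eq = 19/(s+3) × 2/(s+5) = 38/((s+3)(s+5)). DC gain = 38/(3×5) = 2.5333.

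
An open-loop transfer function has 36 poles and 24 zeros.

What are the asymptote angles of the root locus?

n - m = 36 - 24 = 12. Angles: θk = (2k + 1)·180°/12 = 15°, 45°, 75°, 105°, 135°, 165°, 195°, 225°, 255°, 285°, 315°, 345°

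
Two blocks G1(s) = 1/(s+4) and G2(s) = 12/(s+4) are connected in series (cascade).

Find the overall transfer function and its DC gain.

Series: multiply transfer functions. G_eq = 1/(s+4) × 12/(s+4) = 12/((s+4)(s+4)). DC gain = 12/(4×4) = 0.75.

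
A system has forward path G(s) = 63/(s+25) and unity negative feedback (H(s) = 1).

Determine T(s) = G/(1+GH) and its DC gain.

T(s) = G/(1+GH) = [63/(s+25)] / [1 + 63/(s+25)] = 63/(s+25+63) = 63/(s+88). DC gain = 63/88 = 0.7159.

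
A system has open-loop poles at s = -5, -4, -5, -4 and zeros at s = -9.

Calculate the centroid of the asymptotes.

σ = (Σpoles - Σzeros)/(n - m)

σ = (Σpoles - Σzeros)/(n - m) = (-18 - (-9))/(4 - 1) = -9/3 = -3.0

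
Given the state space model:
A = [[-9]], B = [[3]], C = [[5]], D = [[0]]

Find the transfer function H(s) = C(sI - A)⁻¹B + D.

(sI - A)⁻¹ = 1/(s + 9). H(s) = 5 × 3/(s + 9) + 0 = 15/(s + 9).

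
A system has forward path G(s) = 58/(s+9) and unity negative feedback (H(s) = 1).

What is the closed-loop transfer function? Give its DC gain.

T(s) = G/(1+GH) = [58/(s+9)] / [1 + 58/(s+9)] = 58/(s+9+58) = 58/(s+67). DC gain = 58/67 = 0.8657.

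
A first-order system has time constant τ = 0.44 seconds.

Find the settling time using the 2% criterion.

For first-order system, 2% settling time ≈ 4τ = 4 × 0.44 = 1.76 s.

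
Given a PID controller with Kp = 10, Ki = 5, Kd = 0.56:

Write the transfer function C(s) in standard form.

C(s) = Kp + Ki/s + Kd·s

Substituting values: C(s) = 10 + 5/s + 0.56s = (0.56s² + 10s + 5)/s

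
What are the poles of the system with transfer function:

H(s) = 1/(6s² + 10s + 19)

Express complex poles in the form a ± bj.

Discriminant = 10² - 4×6×19 = 100 - 456 = -356 < 0, so the poles are a complex conjugate pair s = (-10 ± j√356)/(2×6). Real part = -10/(2×6) = -10/12 ≈ -0.8333; imaginary part = ±√356/(2×6) ≈ 1.5723. Poles: s = -0.8333 ± 1.5723j.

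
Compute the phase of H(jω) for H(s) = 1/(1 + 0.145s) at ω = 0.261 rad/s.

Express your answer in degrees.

Phase = -arctan(ωτ) = -arctan(0.261 × 0.145) = -2.2°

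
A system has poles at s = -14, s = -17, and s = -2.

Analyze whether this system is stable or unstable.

All poles are in the left half-plane. System is stable.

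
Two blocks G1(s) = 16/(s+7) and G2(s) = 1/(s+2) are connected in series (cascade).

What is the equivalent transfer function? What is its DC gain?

Series: multiply transfer functions. G_eq = 16/(s+7) × 1/(s+2) = 16/((s+7)(s+2)). DC gain = 16/(7×2) = 1.1429.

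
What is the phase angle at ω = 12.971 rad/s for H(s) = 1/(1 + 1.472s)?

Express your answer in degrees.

Phase = -arctan(ωτ) = -arctan(12.971 × 1.472) = -87.0°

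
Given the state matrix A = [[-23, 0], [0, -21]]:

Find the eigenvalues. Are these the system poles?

For diagonal matrix, eigenvalues are diagonal entries: λ₁ = -23, λ₂ = -21. Eigenvalues of A = system poles.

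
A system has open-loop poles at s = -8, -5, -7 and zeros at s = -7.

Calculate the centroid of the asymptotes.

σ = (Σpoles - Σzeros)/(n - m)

σ = (Σpoles - Σzeros)/(n - m) = (-20 - (-7))/(3 - 1) = -13/2 = -6.5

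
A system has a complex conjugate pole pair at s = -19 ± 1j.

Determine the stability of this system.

Real part of poles is -19 (< 0, left half-plane). Stable.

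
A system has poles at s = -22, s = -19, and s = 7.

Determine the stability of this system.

Pole(s) at s = 7 are not in the left half-plane. System is unstable.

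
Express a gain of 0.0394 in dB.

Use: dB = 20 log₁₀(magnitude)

dB = 20 log₁₀(0.0394) = -28.1 dB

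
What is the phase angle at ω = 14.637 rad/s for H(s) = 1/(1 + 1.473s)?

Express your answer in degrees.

Phase = -arctan(ωτ) = -arctan(14.637 × 1.473) = -87.3°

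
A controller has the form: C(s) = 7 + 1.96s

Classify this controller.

This is a Proportional-Derivative (PD) controller.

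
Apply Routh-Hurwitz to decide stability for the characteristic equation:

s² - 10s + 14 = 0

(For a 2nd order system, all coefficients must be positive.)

Coefficients: 1, -10, 14. b=-10 not positive, so system is unstable.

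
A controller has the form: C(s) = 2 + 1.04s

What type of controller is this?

This is a Proportional-Derivative (PD) controller.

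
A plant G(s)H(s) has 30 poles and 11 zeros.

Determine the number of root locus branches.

Root locus has n branches where n = number of poles = 30.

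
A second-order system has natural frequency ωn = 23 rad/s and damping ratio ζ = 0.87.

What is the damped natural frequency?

ωd = ωn√(1 - ζ²) = 23√(1 - 0.87²) = 11.34 rad/s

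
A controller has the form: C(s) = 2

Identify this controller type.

This is a Proportional (P) controller.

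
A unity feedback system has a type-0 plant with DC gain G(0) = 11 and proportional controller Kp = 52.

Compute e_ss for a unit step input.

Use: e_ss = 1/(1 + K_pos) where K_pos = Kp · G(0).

K_pos = Kp · G(0) = 52 × 11 = 572. e_ss = 1/(1 + 572) = 0.0017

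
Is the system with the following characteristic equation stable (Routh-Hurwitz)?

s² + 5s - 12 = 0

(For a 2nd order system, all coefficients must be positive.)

Coefficients: 1, 5, -12. c=-12 not positive, so system is unstable.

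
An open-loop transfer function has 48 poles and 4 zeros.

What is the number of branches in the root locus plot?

Root locus has n branches where n = number of poles = 48.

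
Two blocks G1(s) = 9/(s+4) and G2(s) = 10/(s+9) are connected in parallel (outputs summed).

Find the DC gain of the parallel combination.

Parallel: G_eq = G1 + G2. DC gain = G1(0) + G2(0) = 9/4 + 10/9 = 2.25 + 1.1111 = 3.3611.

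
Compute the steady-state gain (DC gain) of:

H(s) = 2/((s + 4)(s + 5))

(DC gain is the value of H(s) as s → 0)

DC gain = H(0) = 2/(4 × 5) = 2/20 = 0.1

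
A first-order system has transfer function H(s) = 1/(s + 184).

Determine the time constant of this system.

For H(s) = 1/(s + 1/τ), the pole is at -1/τ = -184, so τ = 1/184 = 0.0054 s.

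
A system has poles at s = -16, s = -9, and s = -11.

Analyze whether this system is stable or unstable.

All poles are in the left half-plane. System is stable.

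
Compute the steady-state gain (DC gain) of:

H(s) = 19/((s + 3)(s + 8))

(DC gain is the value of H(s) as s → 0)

DC gain = H(0) = 19/(3 × 8) = 19/24 = 0.7917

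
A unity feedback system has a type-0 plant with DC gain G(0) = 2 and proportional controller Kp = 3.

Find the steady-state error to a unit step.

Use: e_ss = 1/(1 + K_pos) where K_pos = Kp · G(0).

K_pos = Kp · G(0) = 3 × 2 = 6. e_ss = 1/(1 + 6) = 0.1429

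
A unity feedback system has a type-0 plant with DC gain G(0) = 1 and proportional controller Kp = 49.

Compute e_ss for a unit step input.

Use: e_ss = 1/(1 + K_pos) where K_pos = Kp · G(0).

K_pos = Kp · G(0) = 49 × 1 = 49. e_ss = 1/(1 + 49) = 0.02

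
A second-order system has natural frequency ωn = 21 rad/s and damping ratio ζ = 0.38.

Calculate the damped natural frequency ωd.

ωd = ωn√(1 - ζ²) = 21√(1 - 0.38²) = 19.42 rad/s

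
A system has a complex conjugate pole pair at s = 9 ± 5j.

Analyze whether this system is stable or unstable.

Real part of poles is 9 (> 0, right half-plane). Unstable.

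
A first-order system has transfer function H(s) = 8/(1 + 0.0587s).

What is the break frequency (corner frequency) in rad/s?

Corner frequency = 1/τ = 1/0.0587 = 17.036 rad/s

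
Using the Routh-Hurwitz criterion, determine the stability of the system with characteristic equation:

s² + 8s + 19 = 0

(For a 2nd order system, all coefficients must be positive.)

Coefficients: 1, 8, 19. All positive, so system is stable.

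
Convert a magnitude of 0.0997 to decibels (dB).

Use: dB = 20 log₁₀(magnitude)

dB = 20 log₁₀(0.0997) = -20.0 dB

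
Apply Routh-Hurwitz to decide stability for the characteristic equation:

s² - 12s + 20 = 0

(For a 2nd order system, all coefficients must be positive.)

Coefficients: 1, -12, 20. b=-12 not positive, so system is unstable.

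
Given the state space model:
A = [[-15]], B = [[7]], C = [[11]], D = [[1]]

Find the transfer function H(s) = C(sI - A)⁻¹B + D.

(sI - A)⁻¹ = 1/(s + 15). H(s) = 11×7/(s + 15) + 1 = (s + 92)/(s + 15).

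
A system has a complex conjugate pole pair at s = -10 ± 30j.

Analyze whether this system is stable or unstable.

Real part of poles is -10 (< 0, left half-plane). Stable.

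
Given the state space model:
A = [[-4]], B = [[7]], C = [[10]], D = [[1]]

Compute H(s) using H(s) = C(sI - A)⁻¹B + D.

(sI - A)⁻¹ = 1/(s + 4). H(s) = 10×7/(s + 4) + 1 = (s + 74)/(s + 4).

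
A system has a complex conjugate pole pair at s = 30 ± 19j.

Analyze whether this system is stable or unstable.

Real part of poles is 30 (> 0, right half-plane). Unstable.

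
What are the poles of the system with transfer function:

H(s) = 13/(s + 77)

Pole is where denominator = 0: s + 77 = 0, so s = -77.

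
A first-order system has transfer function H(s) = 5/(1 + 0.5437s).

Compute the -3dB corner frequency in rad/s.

Corner frequency = 1/τ = 1/0.5437 = 1.839 rad/s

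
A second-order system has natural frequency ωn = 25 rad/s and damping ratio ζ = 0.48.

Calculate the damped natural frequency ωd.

ωd = ωn√(1 - ζ²) = 25√(1 - 0.48²) = 21.93 rad/s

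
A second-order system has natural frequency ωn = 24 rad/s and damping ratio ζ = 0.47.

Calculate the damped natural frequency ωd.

ωd = ωn√(1 - ζ²) = 24√(1 - 0.47²) = 21.18 rad/s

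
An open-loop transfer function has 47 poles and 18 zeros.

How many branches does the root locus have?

Root locus has n branches where n = number of poles = 47.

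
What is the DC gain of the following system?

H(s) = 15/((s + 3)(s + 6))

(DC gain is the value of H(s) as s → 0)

DC gain = H(0) = 15/(3 × 6) = 15/18 = 0.8333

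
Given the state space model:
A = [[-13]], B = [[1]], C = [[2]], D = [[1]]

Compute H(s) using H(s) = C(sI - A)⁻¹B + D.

(sI - A)⁻¹ = 1/(s + 13). H(s) = 2×1/(s + 13) + 1 = (s + 15)/(s + 13).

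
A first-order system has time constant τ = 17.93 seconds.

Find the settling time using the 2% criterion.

For first-order system, 2% settling time ≈ 4τ = 4 × 17.93 = 71.72 s.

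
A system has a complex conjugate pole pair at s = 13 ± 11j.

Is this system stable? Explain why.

Real part of poles is 13 (> 0, right half-plane). Unstable.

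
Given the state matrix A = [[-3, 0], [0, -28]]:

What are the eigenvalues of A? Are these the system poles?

For diagonal matrix, eigenvalues are diagonal entries: λ₁ = -3, λ₂ = -28. Eigenvalues of A = system poles.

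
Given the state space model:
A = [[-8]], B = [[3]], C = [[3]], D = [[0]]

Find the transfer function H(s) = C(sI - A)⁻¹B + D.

(sI - A)⁻¹ = 1/(s + 8). H(s) = 3 × 3/(s + 8) + 0 = 9/(s + 8).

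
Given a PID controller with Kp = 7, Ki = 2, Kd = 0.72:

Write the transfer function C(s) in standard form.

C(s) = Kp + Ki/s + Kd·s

Substituting values: C(s) = 7 + 2/s + 0.72s = (0.72s² + 7s + 2)/s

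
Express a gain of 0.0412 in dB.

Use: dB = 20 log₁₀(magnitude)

dB = 20 log₁₀(0.0412) = -27.7 dB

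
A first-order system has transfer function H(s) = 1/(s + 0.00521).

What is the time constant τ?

For H(s) = 1/(s + 1/τ), the pole is at -1/τ = -0.00521, so τ = 1/0.00521 = 191.9 s.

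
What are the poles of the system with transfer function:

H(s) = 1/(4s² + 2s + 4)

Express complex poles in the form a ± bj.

Discriminant = 2² - 4×4×4 = 4 - 64 = -60 < 0, so the poles are a complex conjugate pair s = (-2 ± j√60)/(2×4). Real part = -2/(2×4) = -2/8 = -0.25; imaginary part = ±√60/(2×4) ≈ 0.9682. Poles: s = -0.25 ± 0.9682j.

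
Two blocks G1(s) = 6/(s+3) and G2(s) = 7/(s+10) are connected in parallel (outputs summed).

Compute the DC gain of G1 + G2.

Parallel: G_eq = G1 + G2. DC gain = G1(0) + G2(0) = 6/3 + 7/10 = 2 + 0.7 = 2.7.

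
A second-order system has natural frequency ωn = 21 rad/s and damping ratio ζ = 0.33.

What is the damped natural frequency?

ωd = ωn√(1 - ζ²) = 21√(1 - 0.33²) = 19.82 rad/s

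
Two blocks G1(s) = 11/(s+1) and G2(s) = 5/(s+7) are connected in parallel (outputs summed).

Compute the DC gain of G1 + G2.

Parallel: G_eq = G1 + G2. DC gain = G1(0) + G2(0) = 11/1 + 5/7 = 11 + 0.7143 = 11.7143.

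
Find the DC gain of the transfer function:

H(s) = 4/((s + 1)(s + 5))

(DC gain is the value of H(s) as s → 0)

DC gain = H(0) = 4/(1 × 5) = 4/5 = 0.8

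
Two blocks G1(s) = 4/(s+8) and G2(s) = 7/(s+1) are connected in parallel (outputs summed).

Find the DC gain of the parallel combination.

Parallel: G_eq = G1 + G2. DC gain = G1(0) + G2(0) = 4/8 + 7/1 = 0.5 + 7 = 7.5.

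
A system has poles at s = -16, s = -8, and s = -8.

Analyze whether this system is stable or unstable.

All poles are in the left half-plane. System is stable.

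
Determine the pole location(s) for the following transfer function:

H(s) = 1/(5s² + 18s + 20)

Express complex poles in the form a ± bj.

Discriminant = 18² - 4×5×20 = 324 - 400 = -76 < 0, so the poles are a complex conjugate pair s = (-18 ± j√76)/(2×5). Real part = -18/(2×5) = -18/10 = -1.8; imaginary part = ±√76/(2×5) ≈ 0.8718. Poles: s = -1.8 ± 0.8718j.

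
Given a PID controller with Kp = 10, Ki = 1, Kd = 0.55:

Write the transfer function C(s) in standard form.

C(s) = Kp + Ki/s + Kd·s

Substituting values: C(s) = 10 + 1/s + 0.55s = (0.55s² + 10s + 1)/s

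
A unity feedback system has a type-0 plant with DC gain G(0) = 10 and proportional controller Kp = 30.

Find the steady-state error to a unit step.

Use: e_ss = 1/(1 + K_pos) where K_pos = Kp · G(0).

K_pos = Kp · G(0) = 30 × 10 = 300. e_ss = 1/(1 + 300) = 0.0033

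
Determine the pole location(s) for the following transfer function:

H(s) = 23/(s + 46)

Pole is where denominator = 0: s + 46 = 0, so s = -46.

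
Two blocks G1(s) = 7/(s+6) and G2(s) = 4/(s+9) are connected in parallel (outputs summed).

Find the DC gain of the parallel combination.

Parallel: G_eq = G1 + G2. DC gain = G1(0) + G2(0) = 7/6 + 4/9 = 1.1667 + 0.4444 = 1.6111.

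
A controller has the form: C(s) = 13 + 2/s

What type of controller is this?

This is a Proportional-Integral (PI) controller.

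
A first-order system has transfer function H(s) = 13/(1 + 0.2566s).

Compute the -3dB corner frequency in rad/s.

Corner frequency = 1/τ = 1/0.2566 = 3.897 rad/s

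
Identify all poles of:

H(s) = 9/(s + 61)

Pole is where denominator = 0: s + 61 = 0, so s = -61.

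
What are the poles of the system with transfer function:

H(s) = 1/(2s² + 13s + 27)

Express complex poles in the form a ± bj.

Discriminant = 13² - 4×2×27 = 169 - 216 = -47 < 0, so the poles are a complex conjugate pair s = (-13 ± j√47)/(2×2). Real part = -13/(2×2) = -13/4 = -3.25; imaginary part = ±√47/(2×2) ≈ 1.7139. Poles: s = -3.25 ± 1.7139j.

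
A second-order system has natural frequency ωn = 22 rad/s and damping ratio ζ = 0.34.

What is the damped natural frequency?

ωd = ωn√(1 - ζ²) = 22√(1 - 0.34²) = 20.69 rad/s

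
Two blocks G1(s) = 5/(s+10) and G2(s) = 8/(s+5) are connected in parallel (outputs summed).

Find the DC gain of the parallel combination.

Parallel: G_eq = G1 + G2. DC gain = G1(0) + G2(0) = 5/10 + 8/5 = 0.5 + 1.6 = 2.1.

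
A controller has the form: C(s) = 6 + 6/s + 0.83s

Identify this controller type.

This is a Proportional-Integral-Derivative (PID) controller.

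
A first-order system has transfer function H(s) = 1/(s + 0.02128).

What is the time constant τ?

For H(s) = 1/(s + 1/τ), the pole is at -1/τ = -0.02128, so τ = 1/0.02128 = 46.99 s.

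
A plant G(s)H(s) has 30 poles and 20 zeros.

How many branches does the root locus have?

Root locus has n branches where n = number of poles = 30.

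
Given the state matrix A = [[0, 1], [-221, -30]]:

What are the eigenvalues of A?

det(A - λI) = λ² - (-30)λ + 221 = (λ - (-17))(λ - (-13)). Eigenvalues: -17, -13.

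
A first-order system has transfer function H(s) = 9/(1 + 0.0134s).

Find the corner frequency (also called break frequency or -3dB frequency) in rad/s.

Corner frequency = 1/τ = 1/0.0134 = 74.627 rad/s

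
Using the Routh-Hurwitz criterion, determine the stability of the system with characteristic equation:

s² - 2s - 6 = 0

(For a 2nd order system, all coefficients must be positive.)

Coefficients: 1, -2, -6. b=-2, c=-6 not positive, so system is unstable.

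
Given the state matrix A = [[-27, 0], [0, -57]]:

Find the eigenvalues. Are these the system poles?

For diagonal matrix, eigenvalues are diagonal entries: λ₁ = -27, λ₂ = -57. Eigenvalues of A = system poles.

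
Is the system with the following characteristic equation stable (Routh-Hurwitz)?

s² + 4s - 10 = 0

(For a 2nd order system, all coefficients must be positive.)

Coefficients: 1, 4, -10. c=-10 not positive, so system is unstable.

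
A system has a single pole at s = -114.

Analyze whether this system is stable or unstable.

Pole at s = -114 is in the left half-plane. Stable.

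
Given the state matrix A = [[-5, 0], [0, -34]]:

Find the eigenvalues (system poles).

For diagonal matrix, eigenvalues are diagonal entries: λ₁ = -5, λ₂ = -34.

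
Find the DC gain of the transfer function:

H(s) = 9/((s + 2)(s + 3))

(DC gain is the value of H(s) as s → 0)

DC gain = H(0) = 9/(2 × 3) = 9/6 = 1.5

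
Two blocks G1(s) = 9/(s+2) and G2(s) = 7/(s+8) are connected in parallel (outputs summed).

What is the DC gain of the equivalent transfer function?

Parallel: G_eq = G1 + G2. DC gain = G1(0) + G2(0) = 9/2 + 7/8 = 4.5 + 0.875 = 5.375.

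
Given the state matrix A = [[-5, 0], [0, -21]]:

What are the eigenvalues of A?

For diagonal matrix, eigenvalues are diagonal entries: λ₁ = -5, λ₂ = -21.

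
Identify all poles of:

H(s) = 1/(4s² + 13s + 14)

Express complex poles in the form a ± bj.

Discriminant = 13² - 4×4×14 = 169 - 224 = -55 < 0, so the poles are a complex conjugate pair s = (-13 ± j√55)/(2×4). Real part = -13/(2×4) = -13/8 = -1.625; imaginary part = ±√55/(2×4) ≈ 0.9270. Poles: s = -1.625 ± 0.9270j.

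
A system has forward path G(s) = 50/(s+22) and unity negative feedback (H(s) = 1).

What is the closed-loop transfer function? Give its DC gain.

T(s) = G/(1+GH) = [50/(s+22)] / [1 + 50/(s+22)] = 50/(s+22+50) = 50/(s+72). DC gain = 50/72 = 0.6944.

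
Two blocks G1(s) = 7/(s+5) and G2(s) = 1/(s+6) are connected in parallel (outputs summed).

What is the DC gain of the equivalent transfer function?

Parallel: G_eq = G1 + G2. DC gain = G1(0) + G2(0) = 7/5 + 1/6 = 1.4 + 0.1667 = 1.5667.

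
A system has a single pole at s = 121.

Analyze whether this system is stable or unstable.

Pole at s = 121 is in the right half-plane. Unstable.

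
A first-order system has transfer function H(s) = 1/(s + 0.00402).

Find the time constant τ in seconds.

For H(s) = 1/(s + 1/τ), the pole is at -1/τ = -0.00402, so τ = 1/0.00402 = 248.8 s.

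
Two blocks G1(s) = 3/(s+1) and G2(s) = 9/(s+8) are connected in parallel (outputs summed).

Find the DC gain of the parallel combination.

Parallel: G_eq = G1 + G2. DC gain = G1(0) + G2(0) = 3/1 + 9/8 = 3 + 1.125 = 4.125.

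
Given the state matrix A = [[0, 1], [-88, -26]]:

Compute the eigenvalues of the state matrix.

det(A - λI) = λ² - (-26)λ + 88 = (λ - (-22))(λ - (-4)). Eigenvalues: -22, -4.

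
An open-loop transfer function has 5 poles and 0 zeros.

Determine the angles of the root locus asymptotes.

n - m = 5 - 0 = 5. Angles: θk = (2k + 1)·180°/5 = 36°, 108°, 180°, 252°, 324°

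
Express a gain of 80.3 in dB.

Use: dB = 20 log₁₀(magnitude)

dB = 20 log₁₀(80.3) = 38.1 dB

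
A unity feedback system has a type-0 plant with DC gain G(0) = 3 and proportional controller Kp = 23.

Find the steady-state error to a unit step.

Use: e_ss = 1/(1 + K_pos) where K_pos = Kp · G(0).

K_pos = Kp · G(0) = 23 × 3 = 69. e_ss = 1/(1 + 69) = 0.0143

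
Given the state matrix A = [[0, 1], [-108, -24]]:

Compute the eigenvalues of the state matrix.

det(A - λI) = λ² - (-24)λ + 108 = (λ - (-18))(λ - (-6)). Eigenvalues: -18, -6.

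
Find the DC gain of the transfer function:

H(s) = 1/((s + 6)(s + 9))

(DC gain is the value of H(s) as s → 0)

DC gain = H(0) = 1/(6 × 9) = 1/54 = 0.0185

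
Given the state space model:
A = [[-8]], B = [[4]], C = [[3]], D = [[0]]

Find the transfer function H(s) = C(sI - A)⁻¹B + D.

(sI - A)⁻¹ = 1/(s + 8). H(s) = 3 × 4/(s + 8) + 0 = 12/(s + 8).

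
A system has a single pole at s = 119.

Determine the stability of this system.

Pole at s = 119 is in the right half-plane. Unstable.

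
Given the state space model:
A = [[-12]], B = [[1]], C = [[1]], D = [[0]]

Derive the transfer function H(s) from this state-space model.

(sI - A)⁻¹ = 1/(s + 12). H(s) = 1 × 1/(s + 12) + 0 = 1/(s + 12).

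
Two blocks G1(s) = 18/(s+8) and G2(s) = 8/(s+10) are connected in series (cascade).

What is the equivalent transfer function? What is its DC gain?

Series: multiply transfer functions. G_eq = 18/(s+8) × 8/(s+10) = 144/((s+8)(s+10)). DC gain = 144/(8×10) = 1.8.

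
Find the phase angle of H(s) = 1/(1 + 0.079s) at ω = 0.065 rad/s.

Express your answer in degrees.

Phase = -arctan(ωτ) = -arctan(0.065 × 0.079) = -0.3°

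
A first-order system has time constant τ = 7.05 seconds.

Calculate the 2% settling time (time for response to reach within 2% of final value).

For first-order system, 2% settling time ≈ 4τ = 4 × 7.05 = 28.2 s.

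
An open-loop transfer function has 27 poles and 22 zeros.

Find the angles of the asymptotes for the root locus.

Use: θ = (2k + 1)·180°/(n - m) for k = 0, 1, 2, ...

n - m = 27 - 22 = 5. Angles: θk = (2k + 1)·180°/5 = 36°, 108°, 180°, 252°, 324°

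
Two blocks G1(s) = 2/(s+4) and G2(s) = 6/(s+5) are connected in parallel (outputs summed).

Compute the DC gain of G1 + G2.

Parallel: G_eq = G1 + G2. DC gain = G1(0) + G2(0) = 2/4 + 6/5 = 0.5 + 1.2 = 1.7.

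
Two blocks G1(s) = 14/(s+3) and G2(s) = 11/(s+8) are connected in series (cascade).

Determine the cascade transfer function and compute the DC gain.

Series: multiply transfer functions. G_eq = 14/(s+3) × 11/(s+8) = 154/((s+3)(s+8)). DC gain = 154/(3×8) = 6.4167.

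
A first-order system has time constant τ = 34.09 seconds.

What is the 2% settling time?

For first-order system, 2% settling time ≈ 4τ = 4 × 34.09 = 136.36 s.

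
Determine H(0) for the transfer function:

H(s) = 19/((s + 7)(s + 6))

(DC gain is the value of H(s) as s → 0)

DC gain = H(0) = 19/(7 × 6) = 19/42 = 0.4524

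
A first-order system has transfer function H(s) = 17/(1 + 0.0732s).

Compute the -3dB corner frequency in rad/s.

Corner frequency = 1/τ = 1/0.0732 = 13.661 rad/s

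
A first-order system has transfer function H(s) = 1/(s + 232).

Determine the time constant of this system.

For H(s) = 1/(s + 1/τ), the pole is at -1/τ = -232, so τ = 1/232 = 0.0043 s.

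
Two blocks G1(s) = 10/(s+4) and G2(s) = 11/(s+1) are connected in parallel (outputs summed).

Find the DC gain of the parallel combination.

Parallel: G_eq = G1 + G2. DC gain = G1(0) + G2(0) = 10/4 + 11/1 = 2.5 + 11 = 13.5.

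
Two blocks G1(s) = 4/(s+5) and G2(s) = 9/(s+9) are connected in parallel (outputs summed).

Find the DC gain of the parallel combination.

Parallel: G_eq = G1 + G2. DC gain = G1(0) + G2(0) = 4/5 + 9/9 = 0.8 + 1 = 1.8.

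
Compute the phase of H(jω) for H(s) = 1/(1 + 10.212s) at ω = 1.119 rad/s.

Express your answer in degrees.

Phase = -arctan(ωτ) = -arctan(1.119 × 10.212) = -85.0°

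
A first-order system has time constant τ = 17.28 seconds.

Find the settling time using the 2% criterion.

For first-order system, 2% settling time ≈ 4τ = 4 × 17.28 = 69.12 s.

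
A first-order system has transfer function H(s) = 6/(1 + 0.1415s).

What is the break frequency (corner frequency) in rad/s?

Corner frequency = 1/τ = 1/0.1415 = 7.067 rad/s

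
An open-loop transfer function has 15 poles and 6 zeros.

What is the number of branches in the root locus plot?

Root locus has n branches where n = number of poles = 15.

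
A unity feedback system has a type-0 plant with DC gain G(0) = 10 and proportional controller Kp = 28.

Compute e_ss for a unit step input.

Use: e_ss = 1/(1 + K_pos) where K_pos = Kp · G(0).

K_pos = Kp · G(0) = 28 × 10 = 280. e_ss = 1/(1 + 280) = 0.0036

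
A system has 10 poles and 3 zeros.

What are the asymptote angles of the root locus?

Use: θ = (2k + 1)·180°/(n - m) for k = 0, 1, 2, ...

n - m = 10 - 3 = 7. Angles: θk = (2k + 1)·180°/7 = 25.71°, 77.14°, 128.57°, 180°, 231.43°, 282.86°, 334.29°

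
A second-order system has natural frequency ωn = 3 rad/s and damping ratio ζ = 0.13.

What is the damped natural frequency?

ωd = ωn√(1 - ζ²) = 3√(1 - 0.13²) = 2.97 rad/s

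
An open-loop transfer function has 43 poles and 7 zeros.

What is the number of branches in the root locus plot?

Root locus has n branches where n = number of poles = 43.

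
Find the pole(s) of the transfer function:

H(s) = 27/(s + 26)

Pole is where denominator = 0: s + 26 = 0, so s = -26.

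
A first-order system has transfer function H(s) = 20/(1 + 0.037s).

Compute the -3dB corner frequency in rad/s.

Corner frequency = 1/τ = 1/0.037 = 27.027 rad/s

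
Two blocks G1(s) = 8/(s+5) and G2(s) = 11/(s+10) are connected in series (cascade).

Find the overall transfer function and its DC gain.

Series: multiply transfer functions. G_eq = 8/(s+5) × 11/(s+10) = 88/((s+5)(s+10)). DC gain = 88/(5×10) = 1.76.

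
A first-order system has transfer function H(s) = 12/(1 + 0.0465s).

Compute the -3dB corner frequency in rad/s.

Corner frequency = 1/τ = 1/0.0465 = 21.505 rad/s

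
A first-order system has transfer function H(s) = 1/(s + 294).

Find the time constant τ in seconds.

For H(s) = 1/(s + 1/τ), the pole is at -1/τ = -294, so τ = 1/294 = 0.0034 s.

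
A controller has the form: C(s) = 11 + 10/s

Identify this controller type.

This is a Proportional-Integral (PI) controller.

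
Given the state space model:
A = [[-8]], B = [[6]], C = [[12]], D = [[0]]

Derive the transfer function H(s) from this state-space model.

(sI - A)⁻¹ = 1/(s + 8). H(s) = 12 × 6/(s + 8) + 0 = 72/(s + 8).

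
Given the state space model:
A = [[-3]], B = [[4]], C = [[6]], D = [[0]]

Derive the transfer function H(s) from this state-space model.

(sI - A)⁻¹ = 1/(s + 3). H(s) = 6 × 4/(s + 3) + 0 = 24/(s + 3).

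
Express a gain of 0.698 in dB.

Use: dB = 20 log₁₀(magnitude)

dB = 20 log₁₀(0.698) = -3.1 dB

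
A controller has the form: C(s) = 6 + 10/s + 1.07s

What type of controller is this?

This is a Proportional-Integral-Derivative (PID) controller.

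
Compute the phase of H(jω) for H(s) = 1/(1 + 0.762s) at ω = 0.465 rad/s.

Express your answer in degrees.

Phase = -arctan(ωτ) = -arctan(0.465 × 0.762) = -19.5°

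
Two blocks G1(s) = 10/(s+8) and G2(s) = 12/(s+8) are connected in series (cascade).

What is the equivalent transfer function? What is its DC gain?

Series: multiply transfer functions. G_eq = 10/(s+8) × 12/(s+8) = 120/((s+8)(s+8)). DC gain = 120/(8×8) = 1.875.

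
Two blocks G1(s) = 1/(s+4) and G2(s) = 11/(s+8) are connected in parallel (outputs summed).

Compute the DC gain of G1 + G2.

Parallel: G_eq = G1 + G2. DC gain = G1(0) + G2(0) = 1/4 + 11/8 = 0.25 + 1.375 = 1.625.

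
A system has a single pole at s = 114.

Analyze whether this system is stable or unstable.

Pole at s = 114 is in the right half-plane. Unstable.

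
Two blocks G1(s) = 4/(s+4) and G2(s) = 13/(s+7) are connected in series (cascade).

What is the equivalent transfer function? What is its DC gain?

Series: multiply transfer functions. G_eq = 4/(s+4) × 13/(s+7) = 52/((s+4)(s+7)). DC gain = 52/(4×7) = 1.8571.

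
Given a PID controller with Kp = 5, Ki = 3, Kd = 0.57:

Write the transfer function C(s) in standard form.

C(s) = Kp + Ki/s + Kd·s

Substituting values: C(s) = 5 + 3/s + 0.57s = (0.57s² + 5s + 3)/s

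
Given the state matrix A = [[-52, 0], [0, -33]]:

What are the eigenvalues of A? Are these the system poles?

For diagonal matrix, eigenvalues are diagonal entries: λ₁ = -52, λ₂ = -33. Eigenvalues of A = system poles.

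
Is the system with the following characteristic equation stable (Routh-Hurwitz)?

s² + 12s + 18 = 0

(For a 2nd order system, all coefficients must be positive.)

Coefficients: 1, 12, 18. All positive, so system is stable.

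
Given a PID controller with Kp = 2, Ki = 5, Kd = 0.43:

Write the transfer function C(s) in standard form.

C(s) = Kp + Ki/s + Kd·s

Substituting values: C(s) = 2 + 5/s + 0.43s = (0.43s² + 2s + 5)/s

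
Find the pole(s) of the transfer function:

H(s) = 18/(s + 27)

Pole is where denominator = 0: s + 27 = 0, so s = -27.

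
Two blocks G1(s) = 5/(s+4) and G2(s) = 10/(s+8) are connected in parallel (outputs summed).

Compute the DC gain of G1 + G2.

Parallel: G_eq = G1 + G2. DC gain = G1(0) + G2(0) = 5/4 + 10/8 = 1.25 + 1.25 = 2.5.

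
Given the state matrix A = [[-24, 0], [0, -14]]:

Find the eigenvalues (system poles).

For diagonal matrix, eigenvalues are diagonal entries: λ₁ = -24, λ₂ = -14.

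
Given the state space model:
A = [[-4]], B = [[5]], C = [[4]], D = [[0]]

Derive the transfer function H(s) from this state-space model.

(sI - A)⁻¹ = 1/(s + 4). H(s) = 4 × 5/(s + 4) + 0 = 20/(s + 4).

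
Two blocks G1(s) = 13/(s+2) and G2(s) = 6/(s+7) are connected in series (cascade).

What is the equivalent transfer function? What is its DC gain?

Series: multiply transfer functions. G_eq = 13/(s+2) × 6/(s+7) = 78/((s+2)(s+7)). DC gain = 78/(2×7) = 5.5714.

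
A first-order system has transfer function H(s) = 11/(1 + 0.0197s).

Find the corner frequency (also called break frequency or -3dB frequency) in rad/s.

Corner frequency = 1/τ = 1/0.0197 = 50.761 rad/s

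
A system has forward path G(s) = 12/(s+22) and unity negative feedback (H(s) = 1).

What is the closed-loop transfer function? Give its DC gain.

T(s) = G/(1+GH) = [12/(s+22)] / [1 + 12/(s+22)] = 12/(s+22+12) = 12/(s+34). DC gain = 12/34 = 0.3529.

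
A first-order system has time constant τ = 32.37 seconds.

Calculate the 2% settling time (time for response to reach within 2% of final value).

For first-order system, 2% settling time ≈ 4τ = 4 × 32.37 = 129.48 s.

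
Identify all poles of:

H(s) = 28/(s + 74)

Pole is where denominator = 0: s + 74 = 0, so s = -74.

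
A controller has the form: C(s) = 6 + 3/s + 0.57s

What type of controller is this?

This is a Proportional-Integral-Derivative (PID) controller.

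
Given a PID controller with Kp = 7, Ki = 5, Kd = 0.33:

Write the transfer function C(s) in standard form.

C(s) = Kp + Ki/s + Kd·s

Substituting values: C(s) = 7 + 5/s + 0.33s = (0.33s² + 7s + 5)/s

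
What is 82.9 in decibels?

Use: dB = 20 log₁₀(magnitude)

dB = 20 log₁₀(82.9) = 38.4 dB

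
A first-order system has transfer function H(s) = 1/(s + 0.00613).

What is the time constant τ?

For H(s) = 1/(s + 1/τ), the pole is at -1/τ = -0.00613, so τ = 1/0.00613 = 163.1 s.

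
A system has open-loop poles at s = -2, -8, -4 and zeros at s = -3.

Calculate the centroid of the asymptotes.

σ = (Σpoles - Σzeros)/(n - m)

σ = (Σpoles - Σzeros)/(n - m) = (-14 - (-3))/(3 - 1) = -11/2 = -5.5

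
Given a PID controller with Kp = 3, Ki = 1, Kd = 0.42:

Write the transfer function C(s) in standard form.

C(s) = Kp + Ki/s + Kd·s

Substituting values: C(s) = 3 + 1/s + 0.42s = (0.42s² + 3s + 1)/s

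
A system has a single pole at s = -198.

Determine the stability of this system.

Pole at s = -198 is in the left half-plane. Stable.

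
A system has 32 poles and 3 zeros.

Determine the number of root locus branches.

Root locus has n branches where n = number of poles = 32.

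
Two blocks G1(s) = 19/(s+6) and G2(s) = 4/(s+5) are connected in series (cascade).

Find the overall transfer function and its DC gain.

Series: multiply transfer functions. G_eq = 19/(s+6) × 4/(s+5) = 76/((s+6)(s+5)). DC gain = 76/(6×5) = 2.5333.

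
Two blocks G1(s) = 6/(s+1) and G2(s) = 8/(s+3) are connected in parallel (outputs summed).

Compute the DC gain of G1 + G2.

Parallel: G_eq = G1 + G2. DC gain = G1(0) + G2(0) = 6/1 + 8/3 = 6 + 2.6667 = 8.6667.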